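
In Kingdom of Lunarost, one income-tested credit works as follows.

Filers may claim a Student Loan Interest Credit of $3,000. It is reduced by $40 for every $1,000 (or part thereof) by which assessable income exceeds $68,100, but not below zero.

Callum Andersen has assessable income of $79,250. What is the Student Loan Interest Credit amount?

Student Loan Interest Credit: income exceeds $68,100 by $11,150, which is 12 full-or-partial $1,000 increments; reduction = 12 × $40 = $480, leaving $2,520.

$2,520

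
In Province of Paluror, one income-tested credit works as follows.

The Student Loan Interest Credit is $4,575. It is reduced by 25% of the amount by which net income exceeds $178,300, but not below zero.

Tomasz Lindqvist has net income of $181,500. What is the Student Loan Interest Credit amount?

$3,775

Student Loan Interest Credit: 25% of the $3,200 excess over $178,300 is $800; credit = $4,575 − $800 = $3,775.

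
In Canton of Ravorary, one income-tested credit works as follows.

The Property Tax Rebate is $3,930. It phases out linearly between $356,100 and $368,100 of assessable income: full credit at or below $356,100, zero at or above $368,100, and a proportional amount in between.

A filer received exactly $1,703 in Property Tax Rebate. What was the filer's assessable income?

$362,900

$1,703 is 1,703/3,930 of the full $3,930, so 2,227/3,930 of the $12,000 range has been used: income = $356,100 + $12,000 × 2,227/3,930 = $362,900.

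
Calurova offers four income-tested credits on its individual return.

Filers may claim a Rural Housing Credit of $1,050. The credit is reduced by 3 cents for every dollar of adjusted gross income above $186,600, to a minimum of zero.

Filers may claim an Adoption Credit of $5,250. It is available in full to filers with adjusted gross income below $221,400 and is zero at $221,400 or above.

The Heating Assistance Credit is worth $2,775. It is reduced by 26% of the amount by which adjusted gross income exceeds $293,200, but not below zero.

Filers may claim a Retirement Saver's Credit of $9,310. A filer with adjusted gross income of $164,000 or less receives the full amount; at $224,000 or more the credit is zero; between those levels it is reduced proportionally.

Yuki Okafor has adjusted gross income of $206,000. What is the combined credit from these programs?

Rural Housing Credit: 3% of the $19,400 excess over $186,600 is $582; credit = $1,050 − $582 = $468.
Adoption Credit: $206,000 is below the $221,400 cutoff, so the full $5,250 applies.
Heating Assistance Credit: $206,000 is at or below the $293,200 threshold, so the full $2,775 applies.
Retirement Saver's Credit: $206,000 is $42,000 into a $60,000 phase-out range, leaving 18,000/60,000 of the credit: $9,310 × 18,000/60,000 = $2,793.
Total: $468 + $5,250 + $2,775 + $2,793 = $11,286.

$11,286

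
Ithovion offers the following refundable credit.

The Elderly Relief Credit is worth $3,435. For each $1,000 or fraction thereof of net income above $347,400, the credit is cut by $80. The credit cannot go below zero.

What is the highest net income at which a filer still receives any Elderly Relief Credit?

$389,400

After 42 increments the reduction is 42 × $80 = $3,360, leaving $75; one more increment wipes it out. Increment 42 ends at excess 42 × $1,000 = $42,000, so the highest qualifying income is $347,400 + $42,000 = $389,400.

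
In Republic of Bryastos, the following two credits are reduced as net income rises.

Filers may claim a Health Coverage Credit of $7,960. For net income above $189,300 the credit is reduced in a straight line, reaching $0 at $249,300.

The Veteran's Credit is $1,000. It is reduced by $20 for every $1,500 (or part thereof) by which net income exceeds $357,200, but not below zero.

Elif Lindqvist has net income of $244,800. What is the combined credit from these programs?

Health Coverage Credit: $244,800 is $55,500 into a $60,000 phase-out range, leaving 4,500/60,000 of the credit: $7,960 × 4,500/60,000 = $597.
Veteran's Credit: $244,800 is at or below the $357,200 threshold, so the full $1,000 applies.
Total: $597 + $1,000 = $1,597.

$1,597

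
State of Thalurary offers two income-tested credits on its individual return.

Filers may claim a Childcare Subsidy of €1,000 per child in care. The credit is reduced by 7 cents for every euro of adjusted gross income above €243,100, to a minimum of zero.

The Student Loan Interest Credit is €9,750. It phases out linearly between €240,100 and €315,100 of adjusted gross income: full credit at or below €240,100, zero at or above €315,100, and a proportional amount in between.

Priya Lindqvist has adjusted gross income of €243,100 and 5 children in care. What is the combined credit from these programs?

Childcare Subsidy: base = 5 × €1,000 = €5,000. €243,100 is at or below the €243,100 threshold, so the full €5,000 applies.
Student Loan Interest Credit: €243,100 is €3,000 into a €75,000 phase-out range, leaving 72,000/75,000 of the credit: €9,750 × 72,000/75,000 = €9,360.
Total: €5,000 + €9,360 = €14,360.

€14,360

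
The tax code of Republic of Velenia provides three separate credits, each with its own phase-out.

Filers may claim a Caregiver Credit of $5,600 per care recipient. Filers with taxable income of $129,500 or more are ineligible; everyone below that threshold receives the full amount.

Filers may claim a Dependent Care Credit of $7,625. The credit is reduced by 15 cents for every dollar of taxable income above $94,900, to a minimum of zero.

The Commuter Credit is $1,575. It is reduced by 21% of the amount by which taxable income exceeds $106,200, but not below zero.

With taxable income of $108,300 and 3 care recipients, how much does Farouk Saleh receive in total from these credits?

Caregiver Credit: base = 3 × $5,600 = $16,800. $108,300 is below the $129,500 cutoff, so the full $16,800 applies.
Dependent Care Credit: 15% of the $13,400 excess over $94,900 is $2,010; credit = $7,625 − $2,010 = $5,615.
Commuter Credit: 21% of the $2,100 excess over $106,200 is $441; credit = $1,575 − $441 = $1,134.
Total: $16,800 + $5,615 + $1,134 = $23,549.

$23,549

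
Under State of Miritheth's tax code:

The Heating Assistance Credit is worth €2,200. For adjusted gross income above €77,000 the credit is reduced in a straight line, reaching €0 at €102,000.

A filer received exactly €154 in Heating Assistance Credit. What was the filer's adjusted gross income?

€100,250

€154 is 154/2,200 of the full €2,200, so 2,046/2,200 of the €25,000 range has been used: income = €77,000 + €25,000 × 2,046/2,200 = €100,250.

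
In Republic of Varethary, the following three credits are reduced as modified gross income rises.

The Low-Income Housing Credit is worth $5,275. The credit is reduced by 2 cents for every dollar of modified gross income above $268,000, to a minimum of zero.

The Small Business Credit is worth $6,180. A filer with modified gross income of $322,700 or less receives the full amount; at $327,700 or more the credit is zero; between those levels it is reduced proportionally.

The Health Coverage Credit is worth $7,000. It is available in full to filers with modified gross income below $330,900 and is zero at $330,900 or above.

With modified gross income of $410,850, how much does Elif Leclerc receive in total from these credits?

$2,418

Low-Income Housing Credit: 2% of the $142,850 excess over $268,000 is $2,857; credit = $5,275 − $2,857 = $2,418.
Small Business Credit: $410,850 is at or above $327,700, so the credit is $0.
Health Coverage Credit: $410,850 meets or exceeds the $330,900 cutoff, so the credit is $0.
Total: $2,418 + $0 + $0 = $2,418.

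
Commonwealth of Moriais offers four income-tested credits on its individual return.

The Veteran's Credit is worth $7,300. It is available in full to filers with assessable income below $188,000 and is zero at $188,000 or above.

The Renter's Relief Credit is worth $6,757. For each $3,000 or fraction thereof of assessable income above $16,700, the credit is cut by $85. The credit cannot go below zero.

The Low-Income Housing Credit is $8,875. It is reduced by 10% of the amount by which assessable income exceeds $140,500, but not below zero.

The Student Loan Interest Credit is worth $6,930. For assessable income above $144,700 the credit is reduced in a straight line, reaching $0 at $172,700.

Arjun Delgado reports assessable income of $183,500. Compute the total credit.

Veteran's Credit: $183,500 is below the $188,000 cutoff, so the full $7,300 applies.
Renter's Relief Credit: income exceeds $16,700 by $166,800, which is 56 full-or-partial $3,000 increments; reduction = 56 × $85 = $4,760, leaving $1,997.
Low-Income Housing Credit: 10% of the $43,000 excess over $140,500 is $4,300; credit = $8,875 − $4,300 = $4,575.
Student Loan Interest Credit: $183,500 is at or above $172,700, so the credit is $0.
Total: $7,300 + $1,997 + $4,575 + $0 = $13,872.

$13,872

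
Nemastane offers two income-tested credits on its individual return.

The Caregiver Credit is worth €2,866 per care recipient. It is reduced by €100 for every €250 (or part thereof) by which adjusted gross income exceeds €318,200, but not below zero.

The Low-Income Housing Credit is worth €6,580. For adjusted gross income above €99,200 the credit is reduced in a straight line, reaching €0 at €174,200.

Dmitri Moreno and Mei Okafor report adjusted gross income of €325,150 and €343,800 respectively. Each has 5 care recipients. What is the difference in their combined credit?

Dmitri (€325,150): Caregiver Credit: base = 5 × €2,866 = €14,330. income exceeds €318,200 by €6,950, which is 28 full-or-partial €250 increments; reduction = 28 × €100 = €2,800, leaving €11,530. Low-Income Housing Credit: €325,150 is at or above €174,200, so the credit is €0. total €11,530 + €0 = €11,530
Mei (€343,800): Caregiver Credit: base = 5 × €2,866 = €14,330. income exceeds €318,200 by €25,600, which is 103 full-or-partial €250 increments; reduction = 103 × €100 = €10,300, leaving €4,030. Low-Income Housing Credit: €343,800 is at or above €174,200, so the credit is €0. total €4,030 + €0 = €4,030
Difference: |€11,530 − €4,030| = €7,500.

€7,500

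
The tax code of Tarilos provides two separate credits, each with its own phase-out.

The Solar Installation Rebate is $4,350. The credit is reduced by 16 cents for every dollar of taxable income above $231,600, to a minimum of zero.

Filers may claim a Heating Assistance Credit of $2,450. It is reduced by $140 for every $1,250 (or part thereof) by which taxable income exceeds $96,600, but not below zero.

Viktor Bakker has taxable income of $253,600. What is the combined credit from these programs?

Solar Installation Rebate: 16% of the $22,000 excess over $231,600 is $3,520; credit = $4,350 − $3,520 = $830.
Heating Assistance Credit: income exceeds $96,600 by $157,000 → 126 increments × $140 = $17,640 ≥ base, so the credit is $0.
Total: $830 + $0 = $830.

$830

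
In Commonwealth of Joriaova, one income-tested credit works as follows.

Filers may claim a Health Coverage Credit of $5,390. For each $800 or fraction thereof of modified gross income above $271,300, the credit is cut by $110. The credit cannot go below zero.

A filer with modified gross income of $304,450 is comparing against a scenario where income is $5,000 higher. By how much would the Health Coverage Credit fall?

$660

At $304,450 — income exceeds $271,300 by $33,150, which is 42 full-or-partial $800 increments; reduction = 42 × $110 = $4,620, leaving $770.
At $309,450 — income exceeds $271,300 by $38,150, which is 48 full-or-partial $800 increments; reduction = 48 × $110 = $5,280, leaving $110.
Lost: $770 − $110 = $660.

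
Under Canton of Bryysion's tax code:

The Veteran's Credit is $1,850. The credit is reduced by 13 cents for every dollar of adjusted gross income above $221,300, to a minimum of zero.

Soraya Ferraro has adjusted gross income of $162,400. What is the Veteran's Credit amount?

$1,850

Veteran's Credit: $162,400 is at or below the $221,300 threshold, so the full $1,850 applies.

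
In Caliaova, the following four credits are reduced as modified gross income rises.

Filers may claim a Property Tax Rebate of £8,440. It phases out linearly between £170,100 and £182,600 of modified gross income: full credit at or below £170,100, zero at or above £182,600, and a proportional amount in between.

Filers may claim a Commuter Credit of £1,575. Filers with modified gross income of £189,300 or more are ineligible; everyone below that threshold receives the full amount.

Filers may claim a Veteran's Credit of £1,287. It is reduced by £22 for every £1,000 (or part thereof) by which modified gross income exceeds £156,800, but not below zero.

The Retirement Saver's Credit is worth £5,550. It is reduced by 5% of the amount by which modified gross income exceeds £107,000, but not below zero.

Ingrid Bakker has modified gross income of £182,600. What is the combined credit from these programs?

Property Tax Rebate: £182,600 is at or above £182,600, so the credit is £0.
Commuter Credit: £182,600 is below the £189,300 cutoff, so the full £1,575 applies.
Veteran's Credit: income exceeds £156,800 by £25,800, which is 26 full-or-partial £1,000 increments; reduction = 26 × £22 = £572, leaving £715.
Retirement Saver's Credit: 5% of the £75,600 excess over £107,000 is £3,780; credit = £5,550 − £3,780 = £1,770.
Total: £0 + £1,575 + £715 + £1,770 = £4,060.

£4,060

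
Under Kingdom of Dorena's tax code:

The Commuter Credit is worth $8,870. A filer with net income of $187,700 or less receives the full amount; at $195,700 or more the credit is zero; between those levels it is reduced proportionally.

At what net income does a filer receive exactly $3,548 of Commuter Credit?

$192,500

$3,548 is 3,548/8,870 of the full $8,870, so 5,322/8,870 of the $8,000 range has been used: income = $187,700 + $8,000 × 5,322/8,870 = $192,500.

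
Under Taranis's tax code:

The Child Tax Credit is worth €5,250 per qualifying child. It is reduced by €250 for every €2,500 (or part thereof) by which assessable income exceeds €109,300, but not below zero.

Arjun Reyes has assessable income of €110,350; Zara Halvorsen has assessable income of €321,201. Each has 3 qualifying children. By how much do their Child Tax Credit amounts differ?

€15,500

Arjun (€110,350): Child Tax Credit: base = 3 × €5,250 = €15,750. income exceeds €109,300 by €1,050, which is 1 full-or-partial €2,500 increment; reduction = 1 × €250 = €250, leaving €15,500.
Zara (€321,201): Child Tax Credit: base = 3 × €5,250 = €15,750. income exceeds €109,300 by €211,901 → 85 increments × €250 = €21,250 ≥ base, so the credit is €0.
Difference: |€15,500 − €0| = €15,500.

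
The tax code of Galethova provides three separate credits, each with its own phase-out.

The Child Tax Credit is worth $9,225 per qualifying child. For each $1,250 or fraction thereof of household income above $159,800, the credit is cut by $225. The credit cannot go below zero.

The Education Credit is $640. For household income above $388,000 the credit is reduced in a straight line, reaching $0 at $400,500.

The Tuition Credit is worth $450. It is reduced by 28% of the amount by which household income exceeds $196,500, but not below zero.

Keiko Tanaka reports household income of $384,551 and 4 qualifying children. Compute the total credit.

$640

Child Tax Credit: base = 4 × $9,225 = $36,900. income exceeds $159,800 by $224,751 → 180 increments × $225 = $40,500 ≥ base, so the credit is $0.
Education Credit: $384,551 is at or below the $388,000 threshold, so the full $640 applies.
Tuition Credit: 28% of the $188,051 excess over $196,500 is $52,654.28 ≥ base, so the credit is $0.
Total: $0 + $640 + $0 = $640.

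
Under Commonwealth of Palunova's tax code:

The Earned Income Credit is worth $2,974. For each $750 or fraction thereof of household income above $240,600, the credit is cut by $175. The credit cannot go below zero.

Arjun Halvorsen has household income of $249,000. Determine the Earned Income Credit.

$874

Earned Income Credit: income exceeds $240,600 by $8,400, which is 12 full-or-partial $750 increments; reduction = 12 × $175 = $2,100, leaving $874.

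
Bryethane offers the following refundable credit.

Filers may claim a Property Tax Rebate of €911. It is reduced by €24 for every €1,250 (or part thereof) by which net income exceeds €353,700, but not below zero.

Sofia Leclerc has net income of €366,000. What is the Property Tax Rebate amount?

Property Tax Rebate: income exceeds €353,700 by €12,300, which is 10 full-or-partial €1,250 increments; reduction = 10 × €24 = €240, leaving €671.

€671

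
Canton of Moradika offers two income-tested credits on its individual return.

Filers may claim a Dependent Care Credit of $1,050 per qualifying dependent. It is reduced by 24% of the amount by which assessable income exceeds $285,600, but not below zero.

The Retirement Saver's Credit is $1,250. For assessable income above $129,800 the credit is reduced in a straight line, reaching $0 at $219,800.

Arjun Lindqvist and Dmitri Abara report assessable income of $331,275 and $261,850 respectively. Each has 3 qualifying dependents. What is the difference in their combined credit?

$3,150

Arjun ($331,275): Dependent Care Credit: base = 3 × $1,050 = $3,150. 24% of the $45,675 excess over $285,600 is $10,962 ≥ base, so the credit is $0. Retirement Saver's Credit: $331,275 is at or above $219,800, so the credit is $0. total $0 + $0 = $0
Dmitri ($261,850): Dependent Care Credit: base = 3 × $1,050 = $3,150. $261,850 is at or below the $285,600 threshold, so the full $3,150 applies. Retirement Saver's Credit: $261,850 is at or above $219,800, so the credit is $0. total $3,150 + $0 = $3,150
Difference: |$0 − $3,150| = $3,150.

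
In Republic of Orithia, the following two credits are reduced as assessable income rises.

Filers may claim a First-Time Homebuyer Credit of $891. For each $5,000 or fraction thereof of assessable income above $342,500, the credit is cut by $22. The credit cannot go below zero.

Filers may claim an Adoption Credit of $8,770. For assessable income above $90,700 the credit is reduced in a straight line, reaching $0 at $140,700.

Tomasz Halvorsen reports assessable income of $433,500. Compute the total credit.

First-Time Homebuyer Credit: income exceeds $342,500 by $91,000, which is 19 full-or-partial $5,000 increments; reduction = 19 × $22 = $418, leaving $473.
Adoption Credit: $433,500 is at or above $140,700, so the credit is $0.
Total: $473 + $0 = $473.

$473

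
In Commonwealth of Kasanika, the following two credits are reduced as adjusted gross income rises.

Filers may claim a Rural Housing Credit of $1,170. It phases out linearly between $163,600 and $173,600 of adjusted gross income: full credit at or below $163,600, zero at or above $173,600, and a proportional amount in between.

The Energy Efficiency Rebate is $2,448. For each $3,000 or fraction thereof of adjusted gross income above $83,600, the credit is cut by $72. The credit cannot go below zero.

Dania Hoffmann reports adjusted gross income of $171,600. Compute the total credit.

$522

Rural Housing Credit: $171,600 is $8,000 into a $10,000 phase-out range, leaving 2,000/10,000 of the credit: $1,170 × 2,000/10,000 = $234.
Energy Efficiency Rebate: income exceeds $83,600 by $88,000, which is 30 full-or-partial $3,000 increments; reduction = 30 × $72 = $2,160, leaving $288.
Total: $234 + $288 = $522.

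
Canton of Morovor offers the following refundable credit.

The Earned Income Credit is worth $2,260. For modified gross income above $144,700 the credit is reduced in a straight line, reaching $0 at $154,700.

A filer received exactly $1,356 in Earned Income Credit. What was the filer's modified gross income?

$1,356 is 1,356/2,260 of the full $2,260, so 904/2,260 of the $10,000 range has been used: income = $144,700 + $10,000 × 904/2,260 = $148,700.

$148,700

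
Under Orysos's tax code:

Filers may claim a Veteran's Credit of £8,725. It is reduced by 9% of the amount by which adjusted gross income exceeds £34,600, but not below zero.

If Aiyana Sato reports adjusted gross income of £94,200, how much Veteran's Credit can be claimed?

Veteran's Credit: 9% of the £59,600 excess over £34,600 is £5,364; credit = £8,725 − £5,364 = £3,361.

£3,361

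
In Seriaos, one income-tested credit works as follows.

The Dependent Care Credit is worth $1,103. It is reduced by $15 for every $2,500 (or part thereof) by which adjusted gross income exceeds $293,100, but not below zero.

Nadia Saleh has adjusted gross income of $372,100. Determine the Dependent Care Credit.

$623

Dependent Care Credit: income exceeds $293,100 by $79,000, which is 32 full-or-partial $2,500 increments; reduction = 32 × $15 = $480, leaving $623.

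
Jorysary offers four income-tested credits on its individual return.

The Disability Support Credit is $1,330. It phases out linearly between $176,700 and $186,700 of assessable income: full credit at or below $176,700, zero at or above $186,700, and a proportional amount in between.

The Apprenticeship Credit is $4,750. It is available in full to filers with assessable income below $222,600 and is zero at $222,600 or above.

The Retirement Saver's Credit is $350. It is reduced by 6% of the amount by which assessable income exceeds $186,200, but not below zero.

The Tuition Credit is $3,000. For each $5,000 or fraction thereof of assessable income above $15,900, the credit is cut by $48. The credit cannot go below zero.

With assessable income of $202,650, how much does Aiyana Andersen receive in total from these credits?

Disability Support Credit: $202,650 is at or above $186,700, so the credit is $0.
Apprenticeship Credit: $202,650 is below the $222,600 cutoff, so the full $4,750 applies.
Retirement Saver's Credit: 6% of the $16,450 excess over $186,200 is $987 ≥ base, so the credit is $0.
Tuition Credit: income exceeds $15,900 by $186,750, which is 38 full-or-partial $5,000 increments; reduction = 38 × $48 = $1,824, leaving $1,176.
Total: $0 + $4,750 + $0 + $1,176 = $5,926.

$5,926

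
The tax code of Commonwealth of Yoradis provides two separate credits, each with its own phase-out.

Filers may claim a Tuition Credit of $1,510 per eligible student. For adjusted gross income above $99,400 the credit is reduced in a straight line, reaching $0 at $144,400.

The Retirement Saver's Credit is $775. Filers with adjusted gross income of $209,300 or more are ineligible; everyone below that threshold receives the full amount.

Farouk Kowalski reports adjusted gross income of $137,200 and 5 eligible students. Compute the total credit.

Tuition Credit: base = 5 × $1,510 = $7,550. $137,200 is $37,800 into a $45,000 phase-out range, leaving 7,200/45,000 of the credit: $7,550 × 7,200/45,000 = $1,208.
Retirement Saver's Credit: $137,200 is below the $209,300 cutoff, so the full $775 applies.
Total: $1,208 + $775 = $1,983.

$1,983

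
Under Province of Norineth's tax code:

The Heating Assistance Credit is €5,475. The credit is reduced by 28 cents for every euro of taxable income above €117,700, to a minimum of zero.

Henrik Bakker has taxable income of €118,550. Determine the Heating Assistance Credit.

Heating Assistance Credit: 28% of the €850 excess over €117,700 is €238; credit = €5,475 − €238 = €5,237.

€5,237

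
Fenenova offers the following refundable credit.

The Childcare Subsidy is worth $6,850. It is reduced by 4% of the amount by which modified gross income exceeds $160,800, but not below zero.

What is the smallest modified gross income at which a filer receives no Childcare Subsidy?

The credit falls by 4% of each dollar above $160,800, so it reaches zero when the excess is $6,850 / 4% = $171,250: income = $160,800 + $171,250 = $332,050.

$332,050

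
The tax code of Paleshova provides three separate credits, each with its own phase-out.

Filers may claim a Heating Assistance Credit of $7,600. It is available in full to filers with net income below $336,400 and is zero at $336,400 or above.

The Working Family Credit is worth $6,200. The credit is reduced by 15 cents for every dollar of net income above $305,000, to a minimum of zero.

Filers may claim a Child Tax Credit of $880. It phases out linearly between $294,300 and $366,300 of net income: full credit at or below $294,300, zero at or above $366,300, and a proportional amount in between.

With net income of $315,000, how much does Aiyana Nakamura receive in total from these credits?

$12,927

Heating Assistance Credit: $315,000 is below the $336,400 cutoff, so the full $7,600 applies.
Working Family Credit: 15% of the $10,000 excess over $305,000 is $1,500; credit = $6,200 − $1,500 = $4,700.
Child Tax Credit: $315,000 is $20,700 into a $72,000 phase-out range, leaving 51,300/72,000 of the credit: $880 × 51,300/72,000 = $627.
Total: $7,600 + $4,700 + $627 = $12,927.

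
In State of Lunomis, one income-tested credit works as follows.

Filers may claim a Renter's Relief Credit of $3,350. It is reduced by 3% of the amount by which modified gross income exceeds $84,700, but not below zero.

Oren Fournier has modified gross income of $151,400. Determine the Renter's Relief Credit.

$1,349

Renter's Relief Credit: 3% of the $66,700 excess over $84,700 is $2,001; credit = $3,350 − $2,001 = $1,349.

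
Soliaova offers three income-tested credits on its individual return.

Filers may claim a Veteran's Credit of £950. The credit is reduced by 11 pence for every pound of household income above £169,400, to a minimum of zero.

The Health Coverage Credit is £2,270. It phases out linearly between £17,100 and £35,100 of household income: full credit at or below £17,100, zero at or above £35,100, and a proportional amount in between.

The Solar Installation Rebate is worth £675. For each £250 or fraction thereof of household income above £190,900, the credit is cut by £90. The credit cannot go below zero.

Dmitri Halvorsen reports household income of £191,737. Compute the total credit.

£315

Veteran's Credit: 11% of the £22,337 excess over £169,400 is £2,457.07 ≥ base, so the credit is £0.
Health Coverage Credit: £191,737 is at or above £35,100, so the credit is £0.
Solar Installation Rebate: income exceeds £190,900 by £837, which is 4 full-or-partial £250 increments; reduction = 4 × £90 = £360, leaving £315.
Total: £0 + £0 + £315 = £315.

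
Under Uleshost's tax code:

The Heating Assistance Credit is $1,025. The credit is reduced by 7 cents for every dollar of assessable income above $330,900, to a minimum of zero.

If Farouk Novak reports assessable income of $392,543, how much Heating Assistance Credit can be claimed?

Heating Assistance Credit: 7% of the $61,643 excess over $330,900 is $4,315.01 ≥ base, so the credit is $0.

$0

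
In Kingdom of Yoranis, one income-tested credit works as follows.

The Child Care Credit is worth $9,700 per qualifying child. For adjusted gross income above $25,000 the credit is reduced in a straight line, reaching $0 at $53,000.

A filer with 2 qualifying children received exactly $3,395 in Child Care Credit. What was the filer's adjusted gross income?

$48,100

Full credit = 2 × $9,700 = $19,400.
$3,395 is 3,395/19,400 of the full $19,400, so 16,005/19,400 of the $28,000 range has been used: income = $25,000 + $28,000 × 16,005/19,400 = $48,100.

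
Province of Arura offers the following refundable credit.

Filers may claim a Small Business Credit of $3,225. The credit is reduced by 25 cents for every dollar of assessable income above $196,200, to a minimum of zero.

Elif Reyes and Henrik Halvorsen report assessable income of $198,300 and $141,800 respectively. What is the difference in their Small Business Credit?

Elif ($198,300): Small Business Credit: 25% of the $2,100 excess over $196,200 is $525; credit = $3,225 − $525 = $2,700.
Henrik ($141,800): Small Business Credit: $141,800 is at or below the $196,200 threshold, so the full $3,225 applies.
Difference: |$2,700 − $3,225| = $525.

$525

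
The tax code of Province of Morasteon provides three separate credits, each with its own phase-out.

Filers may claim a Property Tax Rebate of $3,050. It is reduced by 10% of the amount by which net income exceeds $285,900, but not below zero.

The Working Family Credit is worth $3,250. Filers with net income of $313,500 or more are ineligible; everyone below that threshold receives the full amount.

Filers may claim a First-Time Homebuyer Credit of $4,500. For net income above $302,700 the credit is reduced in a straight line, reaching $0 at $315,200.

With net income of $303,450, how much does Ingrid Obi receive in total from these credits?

$8,775

Property Tax Rebate: 10% of the $17,550 excess over $285,900 is $1,755; credit = $3,050 − $1,755 = $1,295.
Working Family Credit: $303,450 is below the $313,500 cutoff, so the full $3,250 applies.
First-Time Homebuyer Credit: $303,450 is $750 into a $12,500 phase-out range, leaving 11,750/12,500 of the credit: $4,500 × 11,750/12,500 = $4,230.
Total: $1,295 + $3,250 + $4,230 = $8,775.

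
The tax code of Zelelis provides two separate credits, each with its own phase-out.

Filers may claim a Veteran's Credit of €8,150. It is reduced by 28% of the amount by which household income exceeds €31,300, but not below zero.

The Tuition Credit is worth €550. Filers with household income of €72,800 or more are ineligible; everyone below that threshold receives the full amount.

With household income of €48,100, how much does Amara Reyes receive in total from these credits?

Veteran's Credit: 28% of the €16,800 excess over €31,300 is €4,704; credit = €8,150 − €4,704 = €3,446.
Tuition Credit: €48,100 is below the €72,800 cutoff, so the full €550 applies.
Total: €3,446 + €550 = €3,996.

€3,996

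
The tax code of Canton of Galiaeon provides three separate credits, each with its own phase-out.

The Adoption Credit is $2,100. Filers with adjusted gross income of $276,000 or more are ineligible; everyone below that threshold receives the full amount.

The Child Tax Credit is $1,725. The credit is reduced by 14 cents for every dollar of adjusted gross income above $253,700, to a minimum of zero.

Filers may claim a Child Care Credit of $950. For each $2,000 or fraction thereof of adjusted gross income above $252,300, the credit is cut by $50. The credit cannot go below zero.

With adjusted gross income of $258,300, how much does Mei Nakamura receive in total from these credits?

$3,981

Adoption Credit: $258,300 is below the $276,000 cutoff, so the full $2,100 applies.
Child Tax Credit: 14% of the $4,600 excess over $253,700 is $644; credit = $1,725 − $644 = $1,081.
Child Care Credit: income exceeds $252,300 by $6,000, which is 3 full-or-partial $2,000 increments; reduction = 3 × $50 = $150, leaving $800.
Total: $2,100 + $1,081 + $800 = $3,981.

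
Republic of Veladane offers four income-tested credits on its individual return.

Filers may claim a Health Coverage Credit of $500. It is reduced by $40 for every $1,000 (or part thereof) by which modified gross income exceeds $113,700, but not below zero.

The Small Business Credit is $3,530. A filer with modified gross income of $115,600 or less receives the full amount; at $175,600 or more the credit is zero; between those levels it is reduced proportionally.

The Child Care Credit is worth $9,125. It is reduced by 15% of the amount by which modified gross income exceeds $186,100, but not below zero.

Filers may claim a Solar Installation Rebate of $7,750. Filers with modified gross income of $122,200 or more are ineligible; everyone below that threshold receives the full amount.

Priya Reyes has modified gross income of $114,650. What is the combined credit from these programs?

Health Coverage Credit: income exceeds $113,700 by $950, which is 1 full-or-partial $1,000 increment; reduction = 1 × $40 = $40, leaving $460.
Small Business Credit: $114,650 is at or below the $115,600 threshold, so the full $3,530 applies.
Child Care Credit: $114,650 is at or below the $186,100 threshold, so the full $9,125 applies.
Solar Installation Rebate: $114,650 is below the $122,200 cutoff, so the full $7,750 applies.
Total: $460 + $3,530 + $9,125 + $7,750 = $20,865.

$20,865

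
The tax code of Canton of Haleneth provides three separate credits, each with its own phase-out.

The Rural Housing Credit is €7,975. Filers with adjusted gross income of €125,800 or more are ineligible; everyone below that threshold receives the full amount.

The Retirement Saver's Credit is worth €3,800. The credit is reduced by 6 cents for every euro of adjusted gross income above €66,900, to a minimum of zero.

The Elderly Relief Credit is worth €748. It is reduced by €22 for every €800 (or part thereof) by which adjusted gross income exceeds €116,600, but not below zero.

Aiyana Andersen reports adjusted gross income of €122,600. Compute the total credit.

Rural Housing Credit: €122,600 is below the €125,800 cutoff, so the full €7,975 applies.
Retirement Saver's Credit: 6% of the €55,700 excess over €66,900 is €3,342; credit = €3,800 − €3,342 = €458.
Elderly Relief Credit: income exceeds €116,600 by €6,000, which is 8 full-or-partial €800 increments; reduction = 8 × €22 = €176, leaving €572.
Total: €7,975 + €458 + €572 = €9,005.

€9,005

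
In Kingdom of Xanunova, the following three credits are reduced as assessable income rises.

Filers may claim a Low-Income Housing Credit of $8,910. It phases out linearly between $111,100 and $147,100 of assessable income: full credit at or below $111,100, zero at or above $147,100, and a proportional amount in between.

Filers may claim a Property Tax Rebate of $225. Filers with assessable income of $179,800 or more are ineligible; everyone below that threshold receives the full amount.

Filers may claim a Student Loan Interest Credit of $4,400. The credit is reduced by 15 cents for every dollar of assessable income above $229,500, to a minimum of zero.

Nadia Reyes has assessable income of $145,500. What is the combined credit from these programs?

Low-Income Housing Credit: $145,500 is $34,400 into a $36,000 phase-out range, leaving 1,600/36,000 of the credit: $8,910 × 1,600/36,000 = $396.
Property Tax Rebate: $145,500 is below the $179,800 cutoff, so the full $225 applies.
Student Loan Interest Credit: $145,500 is at or below the $229,500 threshold, so the full $4,400 applies.
Total: $396 + $225 + $4,400 = $5,021.

$5,021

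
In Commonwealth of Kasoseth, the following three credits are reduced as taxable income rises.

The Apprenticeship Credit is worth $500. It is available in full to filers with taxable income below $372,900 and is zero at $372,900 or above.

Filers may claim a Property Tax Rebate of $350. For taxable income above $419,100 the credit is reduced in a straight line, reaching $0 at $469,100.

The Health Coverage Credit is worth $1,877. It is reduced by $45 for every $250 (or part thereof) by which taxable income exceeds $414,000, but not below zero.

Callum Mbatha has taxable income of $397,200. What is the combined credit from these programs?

$2,227

Apprenticeship Credit: $397,200 meets or exceeds the $372,900 cutoff, so the credit is $0.
Property Tax Rebate: $397,200 is at or below the $419,100 threshold, so the full $350 applies.
Health Coverage Credit: $397,200 is at or below the $414,000 threshold, so the full $1,877 applies.
Total: $0 + $350 + $1,877 = $2,227.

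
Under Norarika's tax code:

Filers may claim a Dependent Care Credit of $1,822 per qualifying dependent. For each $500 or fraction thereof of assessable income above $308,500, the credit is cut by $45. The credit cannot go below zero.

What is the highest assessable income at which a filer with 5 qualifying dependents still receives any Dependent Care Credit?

Full credit = 5 × $1,822 = $9,110.
After 202 increments the reduction is 202 × $45 = $9,090, leaving $20; one more increment wipes it out. Increment 202 ends at excess 202 × $500 = $101,000, so the highest qualifying income is $308,500 + $101,000 = $409,500.

$409,500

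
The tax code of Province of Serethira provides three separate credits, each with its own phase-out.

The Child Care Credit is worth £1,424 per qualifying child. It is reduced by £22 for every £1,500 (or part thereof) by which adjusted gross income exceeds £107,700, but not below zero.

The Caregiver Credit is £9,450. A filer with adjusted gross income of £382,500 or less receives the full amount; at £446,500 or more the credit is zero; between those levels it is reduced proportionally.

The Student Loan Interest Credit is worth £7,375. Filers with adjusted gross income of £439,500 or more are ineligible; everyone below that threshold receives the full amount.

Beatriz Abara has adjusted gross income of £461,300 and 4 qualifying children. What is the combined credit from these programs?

£504

Child Care Credit: base = 4 × £1,424 = £5,696. income exceeds £107,700 by £353,600, which is 236 full-or-partial £1,500 increments; reduction = 236 × £22 = £5,192, leaving £504.
Caregiver Credit: £461,300 is at or above £446,500, so the credit is £0.
Student Loan Interest Credit: £461,300 meets or exceeds the £439,500 cutoff, so the credit is £0.
Total: £504 + £0 + £0 = £504.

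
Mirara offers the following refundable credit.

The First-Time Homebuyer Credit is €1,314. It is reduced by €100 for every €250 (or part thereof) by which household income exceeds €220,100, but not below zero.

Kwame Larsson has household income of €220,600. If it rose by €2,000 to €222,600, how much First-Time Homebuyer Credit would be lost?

€800

At €220,600 — income exceeds €220,100 by €500, which is 2 full-or-partial €250 increments; reduction = 2 × €100 = €200, leaving €1,114.
At €222,600 — income exceeds €220,100 by €2,500, which is 10 full-or-partial €250 increments; reduction = 10 × €100 = €1,000, leaving €314.
Lost: €1,114 − €314 = €800.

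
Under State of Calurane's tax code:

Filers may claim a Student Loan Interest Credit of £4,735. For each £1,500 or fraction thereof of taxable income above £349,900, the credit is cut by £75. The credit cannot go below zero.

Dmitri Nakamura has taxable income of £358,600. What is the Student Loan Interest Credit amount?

Student Loan Interest Credit: income exceeds £349,900 by £8,700, which is 6 full-or-partial £1,500 increments; reduction = 6 × £75 = £450, leaving £4,285.

£4,285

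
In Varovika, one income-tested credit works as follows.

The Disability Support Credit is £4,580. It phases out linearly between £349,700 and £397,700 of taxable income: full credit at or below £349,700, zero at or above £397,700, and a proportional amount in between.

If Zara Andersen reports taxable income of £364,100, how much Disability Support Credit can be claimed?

£3,206

Disability Support Credit: £364,100 is £14,400 into a £48,000 phase-out range, leaving 33,600/48,000 of the credit: £4,580 × 33,600/48,000 = £3,206.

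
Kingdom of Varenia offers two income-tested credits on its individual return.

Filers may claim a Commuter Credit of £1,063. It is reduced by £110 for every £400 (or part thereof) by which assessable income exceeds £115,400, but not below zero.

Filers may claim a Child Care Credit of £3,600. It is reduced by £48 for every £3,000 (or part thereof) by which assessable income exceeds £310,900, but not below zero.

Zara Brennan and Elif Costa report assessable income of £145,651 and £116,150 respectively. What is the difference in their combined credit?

Zara (£145,651): Commuter Credit: income exceeds £115,400 by £30,251 → 76 increments × £110 = £8,360 ≥ base, so the credit is £0. Child Care Credit: £145,651 is at or below the £310,900 threshold, so the full £3,600 applies. total £0 + £3,600 = £3,600
Elif (£116,150): Commuter Credit: income exceeds £115,400 by £750, which is 2 full-or-partial £400 increments; reduction = 2 × £110 = £220, leaving £843. Child Care Credit: £116,150 is at or below the £310,900 threshold, so the full £3,600 applies. total £843 + £3,600 = £4,443
Difference: |£3,600 − £4,443| = £843.

£843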